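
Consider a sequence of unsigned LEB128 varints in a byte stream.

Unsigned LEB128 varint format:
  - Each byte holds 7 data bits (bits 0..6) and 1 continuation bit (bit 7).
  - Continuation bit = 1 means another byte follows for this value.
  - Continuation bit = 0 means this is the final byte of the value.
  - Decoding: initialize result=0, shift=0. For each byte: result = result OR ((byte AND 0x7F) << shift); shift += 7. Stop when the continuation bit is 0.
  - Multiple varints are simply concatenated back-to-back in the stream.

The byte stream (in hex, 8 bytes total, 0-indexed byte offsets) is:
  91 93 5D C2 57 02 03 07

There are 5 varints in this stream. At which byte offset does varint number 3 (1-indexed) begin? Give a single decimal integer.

Answer: 5

Derivation:
  byte[0]=0x91 cont=1 payload=0x11=17: acc |= 17<<0 -> acc=17 shift=7
  byte[1]=0x93 cont=1 payload=0x13=19: acc |= 19<<7 -> acc=2449 shift=14
  byte[2]=0x5D cont=0 payload=0x5D=93: acc |= 93<<14 -> acc=1526161 shift=21 [end]
Varint 1: bytes[0:3] = 91 93 5D -> value 1526161 (3 byte(s))
  byte[3]=0xC2 cont=1 payload=0x42=66: acc |= 66<<0 -> acc=66 shift=7
  byte[4]=0x57 cont=0 payload=0x57=87: acc |= 87<<7 -> acc=11202 shift=14 [end]
Varint 2: bytes[3:5] = C2 57 -> value 11202 (2 byte(s))
  byte[5]=0x02 cont=0 payload=0x02=2: acc |= 2<<0 -> acc=2 shift=7 [end]
Varint 3: bytes[5:6] = 02 -> value 2 (1 byte(s))
  byte[6]=0x03 cont=0 payload=0x03=3: acc |= 3<<0 -> acc=3 shift=7 [end]
Varint 4: bytes[6:7] = 03 -> value 3 (1 byte(s))
  byte[7]=0x07 cont=0 payload=0x07=7: acc |= 7<<0 -> acc=7 shift=7 [end]
Varint 5: bytes[7:8] = 07 -> value 7 (1 byte(s))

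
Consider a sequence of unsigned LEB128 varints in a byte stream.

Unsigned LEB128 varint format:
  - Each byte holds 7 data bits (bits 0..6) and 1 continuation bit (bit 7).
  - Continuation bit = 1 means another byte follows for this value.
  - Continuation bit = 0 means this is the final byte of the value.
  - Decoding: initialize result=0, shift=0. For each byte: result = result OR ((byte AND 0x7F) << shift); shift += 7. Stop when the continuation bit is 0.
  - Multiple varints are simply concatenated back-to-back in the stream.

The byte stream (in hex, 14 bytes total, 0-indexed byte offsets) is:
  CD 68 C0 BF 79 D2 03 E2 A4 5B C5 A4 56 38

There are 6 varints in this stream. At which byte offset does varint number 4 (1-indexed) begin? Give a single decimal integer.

Answer: 7

Derivation:
  byte[0]=0xCD cont=1 payload=0x4D=77: acc |= 77<<0 -> acc=77 shift=7
  byte[1]=0x68 cont=0 payload=0x68=104: acc |= 104<<7 -> acc=13389 shift=14 [end]
Varint 1: bytes[0:2] = CD 68 -> value 13389 (2 byte(s))
  byte[2]=0xC0 cont=1 payload=0x40=64: acc |= 64<<0 -> acc=64 shift=7
  byte[3]=0xBF cont=1 payload=0x3F=63: acc |= 63<<7 -> acc=8128 shift=14
  byte[4]=0x79 cont=0 payload=0x79=121: acc |= 121<<14 -> acc=1990592 shift=21 [end]
Varint 2: bytes[2:5] = C0 BF 79 -> value 1990592 (3 byte(s))
  byte[5]=0xD2 cont=1 payload=0x52=82: acc |= 82<<0 -> acc=82 shift=7
  byte[6]=0x03 cont=0 payload=0x03=3: acc |= 3<<7 -> acc=466 shift=14 [end]
Varint 3: bytes[5:7] = D2 03 -> value 466 (2 byte(s))
  byte[7]=0xE2 cont=1 payload=0x62=98: acc |= 98<<0 -> acc=98 shift=7
  byte[8]=0xA4 cont=1 payload=0x24=36: acc |= 36<<7 -> acc=4706 shift=14
  byte[9]=0x5B cont=0 payload=0x5B=91: acc |= 91<<14 -> acc=1495650 shift=21 [end]
Varint 4: bytes[7:10] = E2 A4 5B -> value 1495650 (3 byte(s))
  byte[10]=0xC5 cont=1 payload=0x45=69: acc |= 69<<0 -> acc=69 shift=7
  byte[11]=0xA4 cont=1 payload=0x24=36: acc |= 36<<7 -> acc=4677 shift=14
  byte[12]=0x56 cont=0 payload=0x56=86: acc |= 86<<14 -> acc=1413701 shift=21 [end]
Varint 5: bytes[10:13] = C5 A4 56 -> value 1413701 (3 byte(s))
  byte[13]=0x38 cont=0 payload=0x38=56: acc |= 56<<0 -> acc=56 shift=7 [end]
Varint 6: bytes[13:14] = 38 -> value 56 (1 byte(s))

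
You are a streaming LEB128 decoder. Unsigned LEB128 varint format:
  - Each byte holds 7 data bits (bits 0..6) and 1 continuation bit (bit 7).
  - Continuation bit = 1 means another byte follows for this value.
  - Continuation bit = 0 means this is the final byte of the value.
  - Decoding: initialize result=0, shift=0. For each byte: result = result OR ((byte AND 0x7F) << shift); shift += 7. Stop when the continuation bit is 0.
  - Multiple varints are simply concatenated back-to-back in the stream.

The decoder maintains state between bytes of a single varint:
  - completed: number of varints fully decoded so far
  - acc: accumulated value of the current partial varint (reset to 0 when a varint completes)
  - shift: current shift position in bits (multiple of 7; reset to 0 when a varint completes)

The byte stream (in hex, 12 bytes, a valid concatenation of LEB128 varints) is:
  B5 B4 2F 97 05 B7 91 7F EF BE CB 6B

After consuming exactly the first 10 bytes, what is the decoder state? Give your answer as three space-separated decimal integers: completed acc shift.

Answer: 3 8047 14

Derivation:
byte[0]=0xB5 cont=1 payload=0x35: acc |= 53<<0 -> completed=0 acc=53 shift=7
byte[1]=0xB4 cont=1 payload=0x34: acc |= 52<<7 -> completed=0 acc=6709 shift=14
byte[2]=0x2F cont=0 payload=0x2F: varint #1 complete (value=776757); reset -> completed=1 acc=0 shift=0
byte[3]=0x97 cont=1 payload=0x17: acc |= 23<<0 -> completed=1 acc=23 shift=7
byte[4]=0x05 cont=0 payload=0x05: varint #2 complete (value=663); reset -> completed=2 acc=0 shift=0
byte[5]=0xB7 cont=1 payload=0x37: acc |= 55<<0 -> completed=2 acc=55 shift=7
byte[6]=0x91 cont=1 payload=0x11: acc |= 17<<7 -> completed=2 acc=2231 shift=14
byte[7]=0x7F cont=0 payload=0x7F: varint #3 complete (value=2082999); reset -> completed=3 acc=0 shift=0
byte[8]=0xEF cont=1 payload=0x6F: acc |= 111<<0 -> completed=3 acc=111 shift=7
byte[9]=0xBE cont=1 payload=0x3E: acc |= 62<<7 -> completed=3 acc=8047 shift=14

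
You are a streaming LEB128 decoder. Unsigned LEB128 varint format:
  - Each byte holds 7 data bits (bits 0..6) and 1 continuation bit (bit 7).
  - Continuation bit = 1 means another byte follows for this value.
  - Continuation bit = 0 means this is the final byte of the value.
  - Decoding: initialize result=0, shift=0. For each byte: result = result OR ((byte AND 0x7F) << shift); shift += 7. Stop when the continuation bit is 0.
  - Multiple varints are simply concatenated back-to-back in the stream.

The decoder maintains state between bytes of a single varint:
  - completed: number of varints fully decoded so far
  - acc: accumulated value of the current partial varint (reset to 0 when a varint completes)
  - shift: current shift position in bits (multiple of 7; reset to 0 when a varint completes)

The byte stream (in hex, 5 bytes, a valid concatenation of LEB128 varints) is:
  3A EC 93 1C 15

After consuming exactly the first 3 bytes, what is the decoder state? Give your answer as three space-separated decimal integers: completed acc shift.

Answer: 1 2540 14

Derivation:
byte[0]=0x3A cont=0 payload=0x3A: varint #1 complete (value=58); reset -> completed=1 acc=0 shift=0
byte[1]=0xEC cont=1 payload=0x6C: acc |= 108<<0 -> completed=1 acc=108 shift=7
byte[2]=0x93 cont=1 payload=0x13: acc |= 19<<7 -> completed=1 acc=2540 shift=14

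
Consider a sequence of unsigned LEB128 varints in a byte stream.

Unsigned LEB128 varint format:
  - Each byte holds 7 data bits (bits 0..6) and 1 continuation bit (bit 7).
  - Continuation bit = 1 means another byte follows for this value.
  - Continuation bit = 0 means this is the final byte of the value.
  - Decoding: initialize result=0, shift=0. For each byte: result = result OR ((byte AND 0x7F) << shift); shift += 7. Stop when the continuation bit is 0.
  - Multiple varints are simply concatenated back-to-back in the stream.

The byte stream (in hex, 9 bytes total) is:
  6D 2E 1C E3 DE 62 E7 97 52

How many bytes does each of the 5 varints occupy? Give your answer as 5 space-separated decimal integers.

Answer: 1 1 1 3 3

Derivation:
  byte[0]=0x6D cont=0 payload=0x6D=109: acc |= 109<<0 -> acc=109 shift=7 [end]
Varint 1: bytes[0:1] = 6D -> value 109 (1 byte(s))
  byte[1]=0x2E cont=0 payload=0x2E=46: acc |= 46<<0 -> acc=46 shift=7 [end]
Varint 2: bytes[1:2] = 2E -> value 46 (1 byte(s))
  byte[2]=0x1C cont=0 payload=0x1C=28: acc |= 28<<0 -> acc=28 shift=7 [end]
Varint 3: bytes[2:3] = 1C -> value 28 (1 byte(s))
  byte[3]=0xE3 cont=1 payload=0x63=99: acc |= 99<<0 -> acc=99 shift=7
  byte[4]=0xDE cont=1 payload=0x5E=94: acc |= 94<<7 -> acc=12131 shift=14
  byte[5]=0x62 cont=0 payload=0x62=98: acc |= 98<<14 -> acc=1617763 shift=21 [end]
Varint 4: bytes[3:6] = E3 DE 62 -> value 1617763 (3 byte(s))
  byte[6]=0xE7 cont=1 payload=0x67=103: acc |= 103<<0 -> acc=103 shift=7
  byte[7]=0x97 cont=1 payload=0x17=23: acc |= 23<<7 -> acc=3047 shift=14
  byte[8]=0x52 cont=0 payload=0x52=82: acc |= 82<<14 -> acc=1346535 shift=21 [end]
Varint 5: bytes[6:9] = E7 97 52 -> value 1346535 (3 byte(s))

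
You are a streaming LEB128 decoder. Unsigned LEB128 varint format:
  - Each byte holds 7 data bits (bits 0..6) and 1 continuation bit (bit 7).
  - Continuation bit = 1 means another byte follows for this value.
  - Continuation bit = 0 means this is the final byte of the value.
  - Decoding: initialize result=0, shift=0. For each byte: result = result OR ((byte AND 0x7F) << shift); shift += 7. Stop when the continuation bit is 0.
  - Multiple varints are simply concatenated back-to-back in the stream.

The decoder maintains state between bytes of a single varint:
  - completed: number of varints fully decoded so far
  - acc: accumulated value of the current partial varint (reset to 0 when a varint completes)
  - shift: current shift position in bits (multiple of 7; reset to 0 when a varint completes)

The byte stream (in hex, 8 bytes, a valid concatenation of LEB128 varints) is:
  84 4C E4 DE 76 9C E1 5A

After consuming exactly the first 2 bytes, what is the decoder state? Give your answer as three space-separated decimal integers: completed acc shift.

Answer: 1 0 0

Derivation:
byte[0]=0x84 cont=1 payload=0x04: acc |= 4<<0 -> completed=0 acc=4 shift=7
byte[1]=0x4C cont=0 payload=0x4C: varint #1 complete (value=9732); reset -> completed=1 acc=0 shift=0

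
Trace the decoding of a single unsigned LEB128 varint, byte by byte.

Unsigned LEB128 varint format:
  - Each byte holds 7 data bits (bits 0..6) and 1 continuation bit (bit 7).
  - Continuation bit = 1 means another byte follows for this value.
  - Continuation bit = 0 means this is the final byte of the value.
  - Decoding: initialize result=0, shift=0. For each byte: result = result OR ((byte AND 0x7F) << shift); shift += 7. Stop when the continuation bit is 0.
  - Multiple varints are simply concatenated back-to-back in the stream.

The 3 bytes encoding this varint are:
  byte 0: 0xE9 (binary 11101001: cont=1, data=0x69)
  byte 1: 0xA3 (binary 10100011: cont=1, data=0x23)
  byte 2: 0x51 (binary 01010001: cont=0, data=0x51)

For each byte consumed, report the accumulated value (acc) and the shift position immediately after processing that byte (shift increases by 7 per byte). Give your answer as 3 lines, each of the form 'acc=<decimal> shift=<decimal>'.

Answer: acc=105 shift=7
acc=4585 shift=14
acc=1331689 shift=21

Derivation:
byte 0=0xE9: payload=0x69=105, contrib = 105<<0 = 105; acc -> 105, shift -> 7
byte 1=0xA3: payload=0x23=35, contrib = 35<<7 = 4480; acc -> 4585, shift -> 14
byte 2=0x51: payload=0x51=81, contrib = 81<<14 = 1327104; acc -> 1331689, shift -> 21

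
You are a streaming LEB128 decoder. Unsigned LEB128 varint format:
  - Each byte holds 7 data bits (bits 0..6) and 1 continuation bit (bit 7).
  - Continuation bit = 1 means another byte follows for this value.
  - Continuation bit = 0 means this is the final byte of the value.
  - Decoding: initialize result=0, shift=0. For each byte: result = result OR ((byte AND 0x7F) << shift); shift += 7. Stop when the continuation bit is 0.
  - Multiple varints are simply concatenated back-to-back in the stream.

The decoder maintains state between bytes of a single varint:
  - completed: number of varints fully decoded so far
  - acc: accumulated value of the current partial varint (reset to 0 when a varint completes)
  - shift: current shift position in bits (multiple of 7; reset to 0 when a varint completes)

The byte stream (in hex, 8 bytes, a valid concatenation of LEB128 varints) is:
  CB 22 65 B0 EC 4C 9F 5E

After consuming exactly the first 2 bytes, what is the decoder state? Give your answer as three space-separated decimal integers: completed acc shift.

byte[0]=0xCB cont=1 payload=0x4B: acc |= 75<<0 -> completed=0 acc=75 shift=7
byte[1]=0x22 cont=0 payload=0x22: varint #1 complete (value=4427); reset -> completed=1 acc=0 shift=0

Answer: 1 0 0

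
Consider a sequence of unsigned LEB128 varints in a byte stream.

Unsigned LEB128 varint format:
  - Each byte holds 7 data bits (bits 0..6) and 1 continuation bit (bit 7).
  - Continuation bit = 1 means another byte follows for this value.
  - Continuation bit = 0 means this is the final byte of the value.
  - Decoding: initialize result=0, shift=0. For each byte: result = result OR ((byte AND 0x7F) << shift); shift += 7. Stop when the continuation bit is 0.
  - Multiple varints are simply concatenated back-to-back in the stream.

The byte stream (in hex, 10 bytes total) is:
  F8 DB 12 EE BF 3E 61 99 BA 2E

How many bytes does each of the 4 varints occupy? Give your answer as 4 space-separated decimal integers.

Answer: 3 3 1 3

Derivation:
  byte[0]=0xF8 cont=1 payload=0x78=120: acc |= 120<<0 -> acc=120 shift=7
  byte[1]=0xDB cont=1 payload=0x5B=91: acc |= 91<<7 -> acc=11768 shift=14
  byte[2]=0x12 cont=0 payload=0x12=18: acc |= 18<<14 -> acc=306680 shift=21 [end]
Varint 1: bytes[0:3] = F8 DB 12 -> value 306680 (3 byte(s))
  byte[3]=0xEE cont=1 payload=0x6E=110: acc |= 110<<0 -> acc=110 shift=7
  byte[4]=0xBF cont=1 payload=0x3F=63: acc |= 63<<7 -> acc=8174 shift=14
  byte[5]=0x3E cont=0 payload=0x3E=62: acc |= 62<<14 -> acc=1023982 shift=21 [end]
Varint 2: bytes[3:6] = EE BF 3E -> value 1023982 (3 byte(s))
  byte[6]=0x61 cont=0 payload=0x61=97: acc |= 97<<0 -> acc=97 shift=7 [end]
Varint 3: bytes[6:7] = 61 -> value 97 (1 byte(s))
  byte[7]=0x99 cont=1 payload=0x19=25: acc |= 25<<0 -> acc=25 shift=7
  byte[8]=0xBA cont=1 payload=0x3A=58: acc |= 58<<7 -> acc=7449 shift=14
  byte[9]=0x2E cont=0 payload=0x2E=46: acc |= 46<<14 -> acc=761113 shift=21 [end]
Varint 4: bytes[7:10] = 99 BA 2E -> value 761113 (3 byte(s))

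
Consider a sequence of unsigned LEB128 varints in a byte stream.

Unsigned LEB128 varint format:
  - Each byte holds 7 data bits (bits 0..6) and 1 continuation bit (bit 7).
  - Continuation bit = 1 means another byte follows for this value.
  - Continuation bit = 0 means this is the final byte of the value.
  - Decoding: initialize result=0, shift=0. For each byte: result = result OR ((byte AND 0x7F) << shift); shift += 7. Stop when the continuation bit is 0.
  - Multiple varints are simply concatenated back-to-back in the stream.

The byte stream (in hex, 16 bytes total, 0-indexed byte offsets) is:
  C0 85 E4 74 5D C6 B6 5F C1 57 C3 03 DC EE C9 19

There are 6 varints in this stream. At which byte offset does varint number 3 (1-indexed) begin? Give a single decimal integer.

  byte[0]=0xC0 cont=1 payload=0x40=64: acc |= 64<<0 -> acc=64 shift=7
  byte[1]=0x85 cont=1 payload=0x05=5: acc |= 5<<7 -> acc=704 shift=14
  byte[2]=0xE4 cont=1 payload=0x64=100: acc |= 100<<14 -> acc=1639104 shift=21
  byte[3]=0x74 cont=0 payload=0x74=116: acc |= 116<<21 -> acc=244908736 shift=28 [end]
Varint 1: bytes[0:4] = C0 85 E4 74 -> value 244908736 (4 byte(s))
  byte[4]=0x5D cont=0 payload=0x5D=93: acc |= 93<<0 -> acc=93 shift=7 [end]
Varint 2: bytes[4:5] = 5D -> value 93 (1 byte(s))
  byte[5]=0xC6 cont=1 payload=0x46=70: acc |= 70<<0 -> acc=70 shift=7
  byte[6]=0xB6 cont=1 payload=0x36=54: acc |= 54<<7 -> acc=6982 shift=14
  byte[7]=0x5F cont=0 payload=0x5F=95: acc |= 95<<14 -> acc=1563462 shift=21 [end]
Varint 3: bytes[5:8] = C6 B6 5F -> value 1563462 (3 byte(s))
  byte[8]=0xC1 cont=1 payload=0x41=65: acc |= 65<<0 -> acc=65 shift=7
  byte[9]=0x57 cont=0 payload=0x57=87: acc |= 87<<7 -> acc=11201 shift=14 [end]
Varint 4: bytes[8:10] = C1 57 -> value 11201 (2 byte(s))
  byte[10]=0xC3 cont=1 payload=0x43=67: acc |= 67<<0 -> acc=67 shift=7
  byte[11]=0x03 cont=0 payload=0x03=3: acc |= 3<<7 -> acc=451 shift=14 [end]
Varint 5: bytes[10:12] = C3 03 -> value 451 (2 byte(s))
  byte[12]=0xDC cont=1 payload=0x5C=92: acc |= 92<<0 -> acc=92 shift=7
  byte[13]=0xEE cont=1 payload=0x6E=110: acc |= 110<<7 -> acc=14172 shift=14
  byte[14]=0xC9 cont=1 payload=0x49=73: acc |= 73<<14 -> acc=1210204 shift=21
  byte[15]=0x19 cont=0 payload=0x19=25: acc |= 25<<21 -> acc=53639004 shift=28 [end]
Varint 6: bytes[12:16] = DC EE C9 19 -> value 53639004 (4 byte(s))

Answer: 5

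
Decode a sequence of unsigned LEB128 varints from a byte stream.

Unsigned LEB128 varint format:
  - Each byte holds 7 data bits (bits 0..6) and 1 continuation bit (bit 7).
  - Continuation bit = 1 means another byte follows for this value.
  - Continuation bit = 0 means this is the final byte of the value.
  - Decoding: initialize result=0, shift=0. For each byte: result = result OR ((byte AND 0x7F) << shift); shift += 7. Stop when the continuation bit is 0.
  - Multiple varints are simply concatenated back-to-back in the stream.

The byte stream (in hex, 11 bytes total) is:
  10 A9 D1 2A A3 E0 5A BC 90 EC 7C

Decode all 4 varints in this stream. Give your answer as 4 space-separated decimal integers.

  byte[0]=0x10 cont=0 payload=0x10=16: acc |= 16<<0 -> acc=16 shift=7 [end]
Varint 1: bytes[0:1] = 10 -> value 16 (1 byte(s))
  byte[1]=0xA9 cont=1 payload=0x29=41: acc |= 41<<0 -> acc=41 shift=7
  byte[2]=0xD1 cont=1 payload=0x51=81: acc |= 81<<7 -> acc=10409 shift=14
  byte[3]=0x2A cont=0 payload=0x2A=42: acc |= 42<<14 -> acc=698537 shift=21 [end]
Varint 2: bytes[1:4] = A9 D1 2A -> value 698537 (3 byte(s))
  byte[4]=0xA3 cont=1 payload=0x23=35: acc |= 35<<0 -> acc=35 shift=7
  byte[5]=0xE0 cont=1 payload=0x60=96: acc |= 96<<7 -> acc=12323 shift=14
  byte[6]=0x5A cont=0 payload=0x5A=90: acc |= 90<<14 -> acc=1486883 shift=21 [end]
Varint 3: bytes[4:7] = A3 E0 5A -> value 1486883 (3 byte(s))
  byte[7]=0xBC cont=1 payload=0x3C=60: acc |= 60<<0 -> acc=60 shift=7
  byte[8]=0x90 cont=1 payload=0x10=16: acc |= 16<<7 -> acc=2108 shift=14
  byte[9]=0xEC cont=1 payload=0x6C=108: acc |= 108<<14 -> acc=1771580 shift=21
  byte[10]=0x7C cont=0 payload=0x7C=124: acc |= 124<<21 -> acc=261818428 shift=28 [end]
Varint 4: bytes[7:11] = BC 90 EC 7C -> value 261818428 (4 byte(s))

Answer: 16 698537 1486883 261818428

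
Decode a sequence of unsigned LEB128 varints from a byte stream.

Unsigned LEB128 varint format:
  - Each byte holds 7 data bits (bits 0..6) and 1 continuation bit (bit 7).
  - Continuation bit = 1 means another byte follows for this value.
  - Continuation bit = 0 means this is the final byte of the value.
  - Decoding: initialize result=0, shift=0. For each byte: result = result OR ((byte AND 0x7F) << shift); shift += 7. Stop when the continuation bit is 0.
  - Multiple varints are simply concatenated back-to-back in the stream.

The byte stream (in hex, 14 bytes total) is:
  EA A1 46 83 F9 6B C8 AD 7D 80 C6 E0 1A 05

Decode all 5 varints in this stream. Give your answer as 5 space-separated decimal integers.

  byte[0]=0xEA cont=1 payload=0x6A=106: acc |= 106<<0 -> acc=106 shift=7
  byte[1]=0xA1 cont=1 payload=0x21=33: acc |= 33<<7 -> acc=4330 shift=14
  byte[2]=0x46 cont=0 payload=0x46=70: acc |= 70<<14 -> acc=1151210 shift=21 [end]
Varint 1: bytes[0:3] = EA A1 46 -> value 1151210 (3 byte(s))
  byte[3]=0x83 cont=1 payload=0x03=3: acc |= 3<<0 -> acc=3 shift=7
  byte[4]=0xF9 cont=1 payload=0x79=121: acc |= 121<<7 -> acc=15491 shift=14
  byte[5]=0x6B cont=0 payload=0x6B=107: acc |= 107<<14 -> acc=1768579 shift=21 [end]
Varint 2: bytes[3:6] = 83 F9 6B -> value 1768579 (3 byte(s))
  byte[6]=0xC8 cont=1 payload=0x48=72: acc |= 72<<0 -> acc=72 shift=7
  byte[7]=0xAD cont=1 payload=0x2D=45: acc |= 45<<7 -> acc=5832 shift=14
  byte[8]=0x7D cont=0 payload=0x7D=125: acc |= 125<<14 -> acc=2053832 shift=21 [end]
Varint 3: bytes[6:9] = C8 AD 7D -> value 2053832 (3 byte(s))
  byte[9]=0x80 cont=1 payload=0x00=0: acc |= 0<<0 -> acc=0 shift=7
  byte[10]=0xC6 cont=1 payload=0x46=70: acc |= 70<<7 -> acc=8960 shift=14
  byte[11]=0xE0 cont=1 payload=0x60=96: acc |= 96<<14 -> acc=1581824 shift=21
  byte[12]=0x1A cont=0 payload=0x1A=26: acc |= 26<<21 -> acc=56107776 shift=28 [end]
Varint 4: bytes[9:13] = 80 C6 E0 1A -> value 56107776 (4 byte(s))
  byte[13]=0x05 cont=0 payload=0x05=5: acc |= 5<<0 -> acc=5 shift=7 [end]
Varint 5: bytes[13:14] = 05 -> value 5 (1 byte(s))

Answer: 1151210 1768579 2053832 56107776 5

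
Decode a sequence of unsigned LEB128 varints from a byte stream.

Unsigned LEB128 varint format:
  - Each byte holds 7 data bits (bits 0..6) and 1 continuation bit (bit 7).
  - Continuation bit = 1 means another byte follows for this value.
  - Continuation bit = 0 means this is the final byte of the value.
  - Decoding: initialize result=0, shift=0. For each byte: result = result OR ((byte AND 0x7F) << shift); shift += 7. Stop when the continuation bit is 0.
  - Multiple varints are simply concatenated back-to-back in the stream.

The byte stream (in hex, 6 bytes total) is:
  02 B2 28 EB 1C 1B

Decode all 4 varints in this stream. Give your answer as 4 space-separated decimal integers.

  byte[0]=0x02 cont=0 payload=0x02=2: acc |= 2<<0 -> acc=2 shift=7 [end]
Varint 1: bytes[0:1] = 02 -> value 2 (1 byte(s))
  byte[1]=0xB2 cont=1 payload=0x32=50: acc |= 50<<0 -> acc=50 shift=7
  byte[2]=0x28 cont=0 payload=0x28=40: acc |= 40<<7 -> acc=5170 shift=14 [end]
Varint 2: bytes[1:3] = B2 28 -> value 5170 (2 byte(s))
  byte[3]=0xEB cont=1 payload=0x6B=107: acc |= 107<<0 -> acc=107 shift=7
  byte[4]=0x1C cont=0 payload=0x1C=28: acc |= 28<<7 -> acc=3691 shift=14 [end]
Varint 3: bytes[3:5] = EB 1C -> value 3691 (2 byte(s))
  byte[5]=0x1B cont=0 payload=0x1B=27: acc |= 27<<0 -> acc=27 shift=7 [end]
Varint 4: bytes[5:6] = 1B -> value 27 (1 byte(s))

Answer: 2 5170 3691 27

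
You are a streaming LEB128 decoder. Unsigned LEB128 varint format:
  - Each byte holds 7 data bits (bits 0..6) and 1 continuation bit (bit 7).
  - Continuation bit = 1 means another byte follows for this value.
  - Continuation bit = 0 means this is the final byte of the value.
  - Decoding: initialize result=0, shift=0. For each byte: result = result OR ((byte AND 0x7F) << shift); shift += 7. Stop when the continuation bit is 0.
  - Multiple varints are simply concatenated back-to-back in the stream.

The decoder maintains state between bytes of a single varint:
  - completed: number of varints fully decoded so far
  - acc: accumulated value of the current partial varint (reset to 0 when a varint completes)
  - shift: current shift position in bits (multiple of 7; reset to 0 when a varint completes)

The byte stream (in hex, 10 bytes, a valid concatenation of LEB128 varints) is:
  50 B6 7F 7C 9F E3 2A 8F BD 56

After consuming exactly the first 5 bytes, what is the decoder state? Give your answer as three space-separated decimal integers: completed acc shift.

Answer: 3 31 7

Derivation:
byte[0]=0x50 cont=0 payload=0x50: varint #1 complete (value=80); reset -> completed=1 acc=0 shift=0
byte[1]=0xB6 cont=1 payload=0x36: acc |= 54<<0 -> completed=1 acc=54 shift=7
byte[2]=0x7F cont=0 payload=0x7F: varint #2 complete (value=16310); reset -> completed=2 acc=0 shift=0
byte[3]=0x7C cont=0 payload=0x7C: varint #3 complete (value=124); reset -> completed=3 acc=0 shift=0
byte[4]=0x9F cont=1 payload=0x1F: acc |= 31<<0 -> completed=3 acc=31 shift=7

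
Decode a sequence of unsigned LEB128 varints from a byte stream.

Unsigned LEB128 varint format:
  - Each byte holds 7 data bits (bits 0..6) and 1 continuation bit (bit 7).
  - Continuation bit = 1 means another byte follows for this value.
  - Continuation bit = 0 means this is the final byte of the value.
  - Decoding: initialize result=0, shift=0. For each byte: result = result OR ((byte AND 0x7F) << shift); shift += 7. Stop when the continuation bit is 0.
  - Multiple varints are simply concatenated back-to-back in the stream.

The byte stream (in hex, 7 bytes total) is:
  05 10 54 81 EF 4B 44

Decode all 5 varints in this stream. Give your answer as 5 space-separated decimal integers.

Answer: 5 16 84 1243009 68

Derivation:
  byte[0]=0x05 cont=0 payload=0x05=5: acc |= 5<<0 -> acc=5 shift=7 [end]
Varint 1: bytes[0:1] = 05 -> value 5 (1 byte(s))
  byte[1]=0x10 cont=0 payload=0x10=16: acc |= 16<<0 -> acc=16 shift=7 [end]
Varint 2: bytes[1:2] = 10 -> value 16 (1 byte(s))
  byte[2]=0x54 cont=0 payload=0x54=84: acc |= 84<<0 -> acc=84 shift=7 [end]
Varint 3: bytes[2:3] = 54 -> value 84 (1 byte(s))
  byte[3]=0x81 cont=1 payload=0x01=1: acc |= 1<<0 -> acc=1 shift=7
  byte[4]=0xEF cont=1 payload=0x6F=111: acc |= 111<<7 -> acc=14209 shift=14
  byte[5]=0x4B cont=0 payload=0x4B=75: acc |= 75<<14 -> acc=1243009 shift=21 [end]
Varint 4: bytes[3:6] = 81 EF 4B -> value 1243009 (3 byte(s))
  byte[6]=0x44 cont=0 payload=0x44=68: acc |= 68<<0 -> acc=68 shift=7 [end]
Varint 5: bytes[6:7] = 44 -> value 68 (1 byte(s))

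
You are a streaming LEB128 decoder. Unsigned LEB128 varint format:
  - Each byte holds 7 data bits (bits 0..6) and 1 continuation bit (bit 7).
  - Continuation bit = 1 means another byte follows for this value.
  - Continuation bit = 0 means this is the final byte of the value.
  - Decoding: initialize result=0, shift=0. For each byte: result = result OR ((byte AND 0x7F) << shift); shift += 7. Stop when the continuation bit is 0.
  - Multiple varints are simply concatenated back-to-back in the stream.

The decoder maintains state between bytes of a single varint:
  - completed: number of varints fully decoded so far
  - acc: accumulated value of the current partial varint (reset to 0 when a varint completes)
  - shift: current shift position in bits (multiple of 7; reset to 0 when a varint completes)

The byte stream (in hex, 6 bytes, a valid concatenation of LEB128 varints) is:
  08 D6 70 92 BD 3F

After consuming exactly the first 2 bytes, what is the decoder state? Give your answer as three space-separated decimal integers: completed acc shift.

byte[0]=0x08 cont=0 payload=0x08: varint #1 complete (value=8); reset -> completed=1 acc=0 shift=0
byte[1]=0xD6 cont=1 payload=0x56: acc |= 86<<0 -> completed=1 acc=86 shift=7

Answer: 1 86 7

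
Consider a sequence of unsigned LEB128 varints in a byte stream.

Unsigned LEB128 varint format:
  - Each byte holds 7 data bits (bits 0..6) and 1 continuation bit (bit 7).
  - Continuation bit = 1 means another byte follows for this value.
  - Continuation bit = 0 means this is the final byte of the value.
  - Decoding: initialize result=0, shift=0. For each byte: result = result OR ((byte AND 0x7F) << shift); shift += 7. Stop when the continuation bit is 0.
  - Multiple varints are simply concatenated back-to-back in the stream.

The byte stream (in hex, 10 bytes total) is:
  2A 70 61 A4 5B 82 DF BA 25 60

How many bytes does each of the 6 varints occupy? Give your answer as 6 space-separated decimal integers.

Answer: 1 1 1 2 4 1

Derivation:
  byte[0]=0x2A cont=0 payload=0x2A=42: acc |= 42<<0 -> acc=42 shift=7 [end]
Varint 1: bytes[0:1] = 2A -> value 42 (1 byte(s))
  byte[1]=0x70 cont=0 payload=0x70=112: acc |= 112<<0 -> acc=112 shift=7 [end]
Varint 2: bytes[1:2] = 70 -> value 112 (1 byte(s))
  byte[2]=0x61 cont=0 payload=0x61=97: acc |= 97<<0 -> acc=97 shift=7 [end]
Varint 3: bytes[2:3] = 61 -> value 97 (1 byte(s))
  byte[3]=0xA4 cont=1 payload=0x24=36: acc |= 36<<0 -> acc=36 shift=7
  byte[4]=0x5B cont=0 payload=0x5B=91: acc |= 91<<7 -> acc=11684 shift=14 [end]
Varint 4: bytes[3:5] = A4 5B -> value 11684 (2 byte(s))
  byte[5]=0x82 cont=1 payload=0x02=2: acc |= 2<<0 -> acc=2 shift=7
  byte[6]=0xDF cont=1 payload=0x5F=95: acc |= 95<<7 -> acc=12162 shift=14
  byte[7]=0xBA cont=1 payload=0x3A=58: acc |= 58<<14 -> acc=962434 shift=21
  byte[8]=0x25 cont=0 payload=0x25=37: acc |= 37<<21 -> acc=78557058 shift=28 [end]
Varint 5: bytes[5:9] = 82 DF BA 25 -> value 78557058 (4 byte(s))
  byte[9]=0x60 cont=0 payload=0x60=96: acc |= 96<<0 -> acc=96 shift=7 [end]
Varint 6: bytes[9:10] = 60 -> value 96 (1 byte(s))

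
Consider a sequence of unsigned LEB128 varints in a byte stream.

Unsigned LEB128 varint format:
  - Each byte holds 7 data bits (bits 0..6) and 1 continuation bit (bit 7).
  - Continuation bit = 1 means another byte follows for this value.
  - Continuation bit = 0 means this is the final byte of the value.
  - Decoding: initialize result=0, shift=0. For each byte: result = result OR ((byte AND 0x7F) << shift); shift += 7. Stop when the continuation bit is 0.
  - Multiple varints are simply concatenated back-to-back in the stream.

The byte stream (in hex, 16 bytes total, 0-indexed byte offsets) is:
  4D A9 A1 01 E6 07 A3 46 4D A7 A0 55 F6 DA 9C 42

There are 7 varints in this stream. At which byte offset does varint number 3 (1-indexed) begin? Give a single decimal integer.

  byte[0]=0x4D cont=0 payload=0x4D=77: acc |= 77<<0 -> acc=77 shift=7 [end]
Varint 1: bytes[0:1] = 4D -> value 77 (1 byte(s))
  byte[1]=0xA9 cont=1 payload=0x29=41: acc |= 41<<0 -> acc=41 shift=7
  byte[2]=0xA1 cont=1 payload=0x21=33: acc |= 33<<7 -> acc=4265 shift=14
  byte[3]=0x01 cont=0 payload=0x01=1: acc |= 1<<14 -> acc=20649 shift=21 [end]
Varint 2: bytes[1:4] = A9 A1 01 -> value 20649 (3 byte(s))
  byte[4]=0xE6 cont=1 payload=0x66=102: acc |= 102<<0 -> acc=102 shift=7
  byte[5]=0x07 cont=0 payload=0x07=7: acc |= 7<<7 -> acc=998 shift=14 [end]
Varint 3: bytes[4:6] = E6 07 -> value 998 (2 byte(s))
  byte[6]=0xA3 cont=1 payload=0x23=35: acc |= 35<<0 -> acc=35 shift=7
  byte[7]=0x46 cont=0 payload=0x46=70: acc |= 70<<7 -> acc=8995 shift=14 [end]
Varint 4: bytes[6:8] = A3 46 -> value 8995 (2 byte(s))
  byte[8]=0x4D cont=0 payload=0x4D=77: acc |= 77<<0 -> acc=77 shift=7 [end]
Varint 5: bytes[8:9] = 4D -> value 77 (1 byte(s))
  byte[9]=0xA7 cont=1 payload=0x27=39: acc |= 39<<0 -> acc=39 shift=7
  byte[10]=0xA0 cont=1 payload=0x20=32: acc |= 32<<7 -> acc=4135 shift=14
  byte[11]=0x55 cont=0 payload=0x55=85: acc |= 85<<14 -> acc=1396775 shift=21 [end]
Varint 6: bytes[9:12] = A7 A0 55 -> value 1396775 (3 byte(s))
  byte[12]=0xF6 cont=1 payload=0x76=118: acc |= 118<<0 -> acc=118 shift=7
  byte[13]=0xDA cont=1 payload=0x5A=90: acc |= 90<<7 -> acc=11638 shift=14
  byte[14]=0x9C cont=1 payload=0x1C=28: acc |= 28<<14 -> acc=470390 shift=21
  byte[15]=0x42 cont=0 payload=0x42=66: acc |= 66<<21 -> acc=138882422 shift=28 [end]
Varint 7: bytes[12:16] = F6 DA 9C 42 -> value 138882422 (4 byte(s))

Answer: 4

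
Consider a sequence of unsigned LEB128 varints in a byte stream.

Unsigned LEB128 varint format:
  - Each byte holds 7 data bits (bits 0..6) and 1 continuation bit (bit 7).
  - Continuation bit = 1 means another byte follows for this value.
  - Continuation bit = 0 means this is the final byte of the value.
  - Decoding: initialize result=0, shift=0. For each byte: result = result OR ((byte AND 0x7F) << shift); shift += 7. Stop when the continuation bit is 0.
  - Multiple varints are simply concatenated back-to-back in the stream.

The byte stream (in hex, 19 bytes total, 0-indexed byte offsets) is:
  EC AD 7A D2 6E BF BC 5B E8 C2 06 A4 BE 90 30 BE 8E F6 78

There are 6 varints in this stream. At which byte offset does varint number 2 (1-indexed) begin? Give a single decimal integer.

Answer: 3

Derivation:
  byte[0]=0xEC cont=1 payload=0x6C=108: acc |= 108<<0 -> acc=108 shift=7
  byte[1]=0xAD cont=1 payload=0x2D=45: acc |= 45<<7 -> acc=5868 shift=14
  byte[2]=0x7A cont=0 payload=0x7A=122: acc |= 122<<14 -> acc=2004716 shift=21 [end]
Varint 1: bytes[0:3] = EC AD 7A -> value 2004716 (3 byte(s))
  byte[3]=0xD2 cont=1 payload=0x52=82: acc |= 82<<0 -> acc=82 shift=7
  byte[4]=0x6E cont=0 payload=0x6E=110: acc |= 110<<7 -> acc=14162 shift=14 [end]
Varint 2: bytes[3:5] = D2 6E -> value 14162 (2 byte(s))
  byte[5]=0xBF cont=1 payload=0x3F=63: acc |= 63<<0 -> acc=63 shift=7
  byte[6]=0xBC cont=1 payload=0x3C=60: acc |= 60<<7 -> acc=7743 shift=14
  byte[7]=0x5B cont=0 payload=0x5B=91: acc |= 91<<14 -> acc=1498687 shift=21 [end]
Varint 3: bytes[5:8] = BF BC 5B -> value 1498687 (3 byte(s))
  byte[8]=0xE8 cont=1 payload=0x68=104: acc |= 104<<0 -> acc=104 shift=7
  byte[9]=0xC2 cont=1 payload=0x42=66: acc |= 66<<7 -> acc=8552 shift=14
  byte[10]=0x06 cont=0 payload=0x06=6: acc |= 6<<14 -> acc=106856 shift=21 [end]
Varint 4: bytes[8:11] = E8 C2 06 -> value 106856 (3 byte(s))
  byte[11]=0xA4 cont=1 payload=0x24=36: acc |= 36<<0 -> acc=36 shift=7
  byte[12]=0xBE cont=1 payload=0x3E=62: acc |= 62<<7 -> acc=7972 shift=14
  byte[13]=0x90 cont=1 payload=0x10=16: acc |= 16<<14 -> acc=270116 shift=21
  byte[14]=0x30 cont=0 payload=0x30=48: acc |= 48<<21 -> acc=100933412 shift=28 [end]
Varint 5: bytes[11:15] = A4 BE 90 30 -> value 100933412 (4 byte(s))
  byte[15]=0xBE cont=1 payload=0x3E=62: acc |= 62<<0 -> acc=62 shift=7
  byte[16]=0x8E cont=1 payload=0x0E=14: acc |= 14<<7 -> acc=1854 shift=14
  byte[17]=0xF6 cont=1 payload=0x76=118: acc |= 118<<14 -> acc=1935166 shift=21
  byte[18]=0x78 cont=0 payload=0x78=120: acc |= 120<<21 -> acc=253593406 shift=28 [end]
Varint 6: bytes[15:19] = BE 8E F6 78 -> value 253593406 (4 byte(s))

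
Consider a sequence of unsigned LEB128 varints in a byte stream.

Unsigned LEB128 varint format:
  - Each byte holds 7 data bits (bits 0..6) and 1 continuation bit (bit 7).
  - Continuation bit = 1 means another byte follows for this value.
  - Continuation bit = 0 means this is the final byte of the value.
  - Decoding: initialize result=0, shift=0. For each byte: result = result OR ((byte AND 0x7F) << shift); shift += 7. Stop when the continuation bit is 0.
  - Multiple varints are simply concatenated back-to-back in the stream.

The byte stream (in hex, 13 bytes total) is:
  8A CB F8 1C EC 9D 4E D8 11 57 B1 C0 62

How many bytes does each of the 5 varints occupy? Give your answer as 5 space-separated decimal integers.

  byte[0]=0x8A cont=1 payload=0x0A=10: acc |= 10<<0 -> acc=10 shift=7
  byte[1]=0xCB cont=1 payload=0x4B=75: acc |= 75<<7 -> acc=9610 shift=14
  byte[2]=0xF8 cont=1 payload=0x78=120: acc |= 120<<14 -> acc=1975690 shift=21
  byte[3]=0x1C cont=0 payload=0x1C=28: acc |= 28<<21 -> acc=60695946 shift=28 [end]
Varint 1: bytes[0:4] = 8A CB F8 1C -> value 60695946 (4 byte(s))
  byte[4]=0xEC cont=1 payload=0x6C=108: acc |= 108<<0 -> acc=108 shift=7
  byte[5]=0x9D cont=1 payload=0x1D=29: acc |= 29<<7 -> acc=3820 shift=14
  byte[6]=0x4E cont=0 payload=0x4E=78: acc |= 78<<14 -> acc=1281772 shift=21 [end]
Varint 2: bytes[4:7] = EC 9D 4E -> value 1281772 (3 byte(s))
  byte[7]=0xD8 cont=1 payload=0x58=88: acc |= 88<<0 -> acc=88 shift=7
  byte[8]=0x11 cont=0 payload=0x11=17: acc |= 17<<7 -> acc=2264 shift=14 [end]
Varint 3: bytes[7:9] = D8 11 -> value 2264 (2 byte(s))
  byte[9]=0x57 cont=0 payload=0x57=87: acc |= 87<<0 -> acc=87 shift=7 [end]
Varint 4: bytes[9:10] = 57 -> value 87 (1 byte(s))
  byte[10]=0xB1 cont=1 payload=0x31=49: acc |= 49<<0 -> acc=49 shift=7
  byte[11]=0xC0 cont=1 payload=0x40=64: acc |= 64<<7 -> acc=8241 shift=14
  byte[12]=0x62 cont=0 payload=0x62=98: acc |= 98<<14 -> acc=1613873 shift=21 [end]
Varint 5: bytes[10:13] = B1 C0 62 -> value 1613873 (3 byte(s))

Answer: 4 3 2 1 3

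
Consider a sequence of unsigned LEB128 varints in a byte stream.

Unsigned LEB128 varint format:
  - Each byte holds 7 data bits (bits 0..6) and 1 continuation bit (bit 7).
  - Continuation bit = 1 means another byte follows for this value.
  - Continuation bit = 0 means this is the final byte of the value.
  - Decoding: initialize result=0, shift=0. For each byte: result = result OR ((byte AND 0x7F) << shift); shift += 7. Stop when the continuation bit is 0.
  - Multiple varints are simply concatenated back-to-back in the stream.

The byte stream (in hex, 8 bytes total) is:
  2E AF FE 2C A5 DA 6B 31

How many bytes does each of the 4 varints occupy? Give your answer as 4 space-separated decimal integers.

  byte[0]=0x2E cont=0 payload=0x2E=46: acc |= 46<<0 -> acc=46 shift=7 [end]
Varint 1: bytes[0:1] = 2E -> value 46 (1 byte(s))
  byte[1]=0xAF cont=1 payload=0x2F=47: acc |= 47<<0 -> acc=47 shift=7
  byte[2]=0xFE cont=1 payload=0x7E=126: acc |= 126<<7 -> acc=16175 shift=14
  byte[3]=0x2C cont=0 payload=0x2C=44: acc |= 44<<14 -> acc=737071 shift=21 [end]
Varint 2: bytes[1:4] = AF FE 2C -> value 737071 (3 byte(s))
  byte[4]=0xA5 cont=1 payload=0x25=37: acc |= 37<<0 -> acc=37 shift=7
  byte[5]=0xDA cont=1 payload=0x5A=90: acc |= 90<<7 -> acc=11557 shift=14
  byte[6]=0x6B cont=0 payload=0x6B=107: acc |= 107<<14 -> acc=1764645 shift=21 [end]
Varint 3: bytes[4:7] = A5 DA 6B -> value 1764645 (3 byte(s))
  byte[7]=0x31 cont=0 payload=0x31=49: acc |= 49<<0 -> acc=49 shift=7 [end]
Varint 4: bytes[7:8] = 31 -> value 49 (1 byte(s))

Answer: 1 3 3 1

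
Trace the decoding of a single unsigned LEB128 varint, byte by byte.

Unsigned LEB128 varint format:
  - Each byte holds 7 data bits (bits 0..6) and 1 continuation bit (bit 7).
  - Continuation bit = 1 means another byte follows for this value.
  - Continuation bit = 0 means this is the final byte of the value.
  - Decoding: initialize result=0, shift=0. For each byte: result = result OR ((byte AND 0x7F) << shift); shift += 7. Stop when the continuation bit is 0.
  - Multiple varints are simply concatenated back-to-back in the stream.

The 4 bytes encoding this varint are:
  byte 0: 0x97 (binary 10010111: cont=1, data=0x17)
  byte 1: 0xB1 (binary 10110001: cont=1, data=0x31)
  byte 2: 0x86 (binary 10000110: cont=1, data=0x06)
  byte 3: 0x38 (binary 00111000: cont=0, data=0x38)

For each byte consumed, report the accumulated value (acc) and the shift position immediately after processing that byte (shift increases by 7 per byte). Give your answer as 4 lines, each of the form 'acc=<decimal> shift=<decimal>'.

Answer: acc=23 shift=7
acc=6295 shift=14
acc=104599 shift=21
acc=117545111 shift=28

Derivation:
byte 0=0x97: payload=0x17=23, contrib = 23<<0 = 23; acc -> 23, shift -> 7
byte 1=0xB1: payload=0x31=49, contrib = 49<<7 = 6272; acc -> 6295, shift -> 14
byte 2=0x86: payload=0x06=6, contrib = 6<<14 = 98304; acc -> 104599, shift -> 21
byte 3=0x38: payload=0x38=56, contrib = 56<<21 = 117440512; acc -> 117545111, shift -> 28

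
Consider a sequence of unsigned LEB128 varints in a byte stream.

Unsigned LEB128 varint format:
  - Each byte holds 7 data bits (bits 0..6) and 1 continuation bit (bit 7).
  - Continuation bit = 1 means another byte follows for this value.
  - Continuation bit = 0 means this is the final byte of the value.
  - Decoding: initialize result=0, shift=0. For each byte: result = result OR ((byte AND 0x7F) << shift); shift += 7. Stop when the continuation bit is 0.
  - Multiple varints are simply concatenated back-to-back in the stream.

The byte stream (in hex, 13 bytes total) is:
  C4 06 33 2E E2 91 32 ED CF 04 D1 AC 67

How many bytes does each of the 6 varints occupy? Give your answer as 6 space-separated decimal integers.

  byte[0]=0xC4 cont=1 payload=0x44=68: acc |= 68<<0 -> acc=68 shift=7
  byte[1]=0x06 cont=0 payload=0x06=6: acc |= 6<<7 -> acc=836 shift=14 [end]
Varint 1: bytes[0:2] = C4 06 -> value 836 (2 byte(s))
  byte[2]=0x33 cont=0 payload=0x33=51: acc |= 51<<0 -> acc=51 shift=7 [end]
Varint 2: bytes[2:3] = 33 -> value 51 (1 byte(s))
  byte[3]=0x2E cont=0 payload=0x2E=46: acc |= 46<<0 -> acc=46 shift=7 [end]
Varint 3: bytes[3:4] = 2E -> value 46 (1 byte(s))
  byte[4]=0xE2 cont=1 payload=0x62=98: acc |= 98<<0 -> acc=98 shift=7
  byte[5]=0x91 cont=1 payload=0x11=17: acc |= 17<<7 -> acc=2274 shift=14
  byte[6]=0x32 cont=0 payload=0x32=50: acc |= 50<<14 -> acc=821474 shift=21 [end]
Varint 4: bytes[4:7] = E2 91 32 -> value 821474 (3 byte(s))
  byte[7]=0xED cont=1 payload=0x6D=109: acc |= 109<<0 -> acc=109 shift=7
  byte[8]=0xCF cont=1 payload=0x4F=79: acc |= 79<<7 -> acc=10221 shift=14
  byte[9]=0x04 cont=0 payload=0x04=4: acc |= 4<<14 -> acc=75757 shift=21 [end]
Varint 5: bytes[7:10] = ED CF 04 -> value 75757 (3 byte(s))
  byte[10]=0xD1 cont=1 payload=0x51=81: acc |= 81<<0 -> acc=81 shift=7
  byte[11]=0xAC cont=1 payload=0x2C=44: acc |= 44<<7 -> acc=5713 shift=14
  byte[12]=0x67 cont=0 payload=0x67=103: acc |= 103<<14 -> acc=1693265 shift=21 [end]
Varint 6: bytes[10:13] = D1 AC 67 -> value 1693265 (3 byte(s))

Answer: 2 1 1 3 3 3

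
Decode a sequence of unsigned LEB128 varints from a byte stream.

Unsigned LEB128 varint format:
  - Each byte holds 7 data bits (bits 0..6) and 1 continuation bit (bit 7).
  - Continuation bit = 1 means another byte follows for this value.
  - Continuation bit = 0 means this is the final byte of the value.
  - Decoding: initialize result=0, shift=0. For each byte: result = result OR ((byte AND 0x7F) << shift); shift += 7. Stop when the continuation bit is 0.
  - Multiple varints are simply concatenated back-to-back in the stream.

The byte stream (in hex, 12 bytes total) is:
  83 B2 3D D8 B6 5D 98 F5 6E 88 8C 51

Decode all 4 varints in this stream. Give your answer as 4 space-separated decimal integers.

  byte[0]=0x83 cont=1 payload=0x03=3: acc |= 3<<0 -> acc=3 shift=7
  byte[1]=0xB2 cont=1 payload=0x32=50: acc |= 50<<7 -> acc=6403 shift=14
  byte[2]=0x3D cont=0 payload=0x3D=61: acc |= 61<<14 -> acc=1005827 shift=21 [end]
Varint 1: bytes[0:3] = 83 B2 3D -> value 1005827 (3 byte(s))
  byte[3]=0xD8 cont=1 payload=0x58=88: acc |= 88<<0 -> acc=88 shift=7
  byte[4]=0xB6 cont=1 payload=0x36=54: acc |= 54<<7 -> acc=7000 shift=14
  byte[5]=0x5D cont=0 payload=0x5D=93: acc |= 93<<14 -> acc=1530712 shift=21 [end]
Varint 2: bytes[3:6] = D8 B6 5D -> value 1530712 (3 byte(s))
  byte[6]=0x98 cont=1 payload=0x18=24: acc |= 24<<0 -> acc=24 shift=7
  byte[7]=0xF5 cont=1 payload=0x75=117: acc |= 117<<7 -> acc=15000 shift=14
  byte[8]=0x6E cont=0 payload=0x6E=110: acc |= 110<<14 -> acc=1817240 shift=21 [end]
Varint 3: bytes[6:9] = 98 F5 6E -> value 1817240 (3 byte(s))
  byte[9]=0x88 cont=1 payload=0x08=8: acc |= 8<<0 -> acc=8 shift=7
  byte[10]=0x8C cont=1 payload=0x0C=12: acc |= 12<<7 -> acc=1544 shift=14
  byte[11]=0x51 cont=0 payload=0x51=81: acc |= 81<<14 -> acc=1328648 shift=21 [end]
Varint 4: bytes[9:12] = 88 8C 51 -> value 1328648 (3 byte(s))

Answer: 1005827 1530712 1817240 1328648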